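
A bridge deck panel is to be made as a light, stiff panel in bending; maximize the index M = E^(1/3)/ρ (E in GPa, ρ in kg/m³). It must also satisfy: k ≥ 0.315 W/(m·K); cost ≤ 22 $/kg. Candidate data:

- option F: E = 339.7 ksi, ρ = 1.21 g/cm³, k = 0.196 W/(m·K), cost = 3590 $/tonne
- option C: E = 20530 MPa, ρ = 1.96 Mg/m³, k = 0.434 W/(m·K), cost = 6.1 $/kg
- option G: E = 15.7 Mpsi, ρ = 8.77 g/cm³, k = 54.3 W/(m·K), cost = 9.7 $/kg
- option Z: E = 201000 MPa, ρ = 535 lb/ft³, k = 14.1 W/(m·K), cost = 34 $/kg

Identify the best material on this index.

option C

Screen on constraints: k ≥ 0.315 W/(m·K); cost ≤ 22 $/kg. Survivors: option C, option G.
Normalizing units and computing the index:
  option C: E = 20.53 GPa, ρ = 1960 kg/m³
  option G: E = 108.2 GPa, ρ = 8770 kg/m³
  option C: M = 1.40×10⁻³
  option G: M = 0.543×10⁻³
Option C ranks first.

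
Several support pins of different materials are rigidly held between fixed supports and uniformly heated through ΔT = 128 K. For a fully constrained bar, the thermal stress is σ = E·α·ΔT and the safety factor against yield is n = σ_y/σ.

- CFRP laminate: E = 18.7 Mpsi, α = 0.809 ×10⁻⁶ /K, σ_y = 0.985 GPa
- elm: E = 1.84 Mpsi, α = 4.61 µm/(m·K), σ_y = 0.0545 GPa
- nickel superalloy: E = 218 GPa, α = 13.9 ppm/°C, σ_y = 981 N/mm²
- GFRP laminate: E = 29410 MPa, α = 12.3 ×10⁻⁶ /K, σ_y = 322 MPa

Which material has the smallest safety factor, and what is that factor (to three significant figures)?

nickel superalloy, n = 2.53

In consistent units (E in GPa, α in ×10⁻⁶/K, σ_y in MPa):
  CFRP laminate: E = 128.9, α = 0.809, σ_y = 985.0 → σ = 13.4 MPa, n = 73.8
  elm: E = 12.69, α = 4.61, σ_y = 54.50 → σ = 7.49 MPa, n = 7.28
  nickel superalloy: E = 218.0, α = 13.9, σ_y = 981.0 → σ = 388 MPa, n = 2.53
  GFRP laminate: E = 29.41, α = 12.3, σ_y = 322.0 → σ = 46.3 MPa, n = 6.95
Nickel superalloy has the lowest safety factor, n = 2.53.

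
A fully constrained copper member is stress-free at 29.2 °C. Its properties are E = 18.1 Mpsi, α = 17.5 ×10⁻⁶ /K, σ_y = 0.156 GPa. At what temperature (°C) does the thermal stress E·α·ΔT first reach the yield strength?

101 °C

E = 18.1 Mpsi = 124.8 GPa.
σ_y = 0.156 GPa = 156.0 MPa.
E·α·ΔT = 156.0 MPa ⇒ ΔT = 156.0 / (124.8×10³ × 17.5×10⁻⁶) = 71.43 K.
T = 29.2 + 71.43 = 100.6 °C.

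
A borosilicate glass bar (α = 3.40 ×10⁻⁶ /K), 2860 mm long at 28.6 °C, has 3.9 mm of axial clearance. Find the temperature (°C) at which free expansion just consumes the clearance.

α·L₀·ΔT = 3.9 mm ⇒ ΔT = 3.9 / (3.40×10⁻⁶ × 2860.0) = 401.1 K.
T = 28.6 + 401.1 = 429.7 °C.

430 °C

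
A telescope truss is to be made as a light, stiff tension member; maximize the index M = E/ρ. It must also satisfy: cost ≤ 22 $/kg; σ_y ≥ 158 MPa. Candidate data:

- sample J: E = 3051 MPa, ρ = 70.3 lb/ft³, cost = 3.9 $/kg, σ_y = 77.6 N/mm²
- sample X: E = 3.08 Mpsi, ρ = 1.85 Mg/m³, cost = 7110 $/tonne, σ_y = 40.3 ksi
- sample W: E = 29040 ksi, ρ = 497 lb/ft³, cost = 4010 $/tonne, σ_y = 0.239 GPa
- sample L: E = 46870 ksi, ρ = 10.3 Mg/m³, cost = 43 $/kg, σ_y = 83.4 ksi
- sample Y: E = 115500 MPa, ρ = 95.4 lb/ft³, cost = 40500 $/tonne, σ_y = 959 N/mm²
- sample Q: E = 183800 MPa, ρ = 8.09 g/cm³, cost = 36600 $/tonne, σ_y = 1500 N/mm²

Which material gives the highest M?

Screen on constraints: cost ≤ 22 $/kg; σ_y ≥ 158 MPa. Survivors: sample X, sample W.
Putting every candidate on a common basis:
  sample X: E = 21.24 GPa, ρ = 1850 kg/m³
  sample W: E = 200.2 GPa, ρ = 7961 kg/m³
  sample W: M = 25.2 MN·m/kg
  sample X: M = 11.5 MN·m/kg
Sample W has the largest M.

sample W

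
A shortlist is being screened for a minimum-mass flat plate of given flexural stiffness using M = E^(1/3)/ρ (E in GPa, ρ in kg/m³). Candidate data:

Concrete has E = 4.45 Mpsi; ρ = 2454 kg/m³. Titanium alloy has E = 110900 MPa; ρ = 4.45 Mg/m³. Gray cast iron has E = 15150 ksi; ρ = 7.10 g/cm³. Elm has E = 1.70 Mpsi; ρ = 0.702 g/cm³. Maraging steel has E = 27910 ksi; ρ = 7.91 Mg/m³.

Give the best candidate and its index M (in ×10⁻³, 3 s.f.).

elm, M = 3.24×10⁻³

After converting to SI:
  concrete: E = 30.68 GPa, ρ = 2454 kg/m³
  titanium alloy: E = 110.9 GPa, ρ = 4450 kg/m³
  gray cast iron: E = 104.5 GPa, ρ = 7100 kg/m³
  elm: E = 11.72 GPa, ρ = 702.0 kg/m³
  maraging steel: E = 192.4 GPa, ρ = 7910 kg/m³
  elm: M = 3.24×10⁻³
  concrete: M = 1.28×10⁻³
  titanium alloy: M = 1.08×10⁻³
  maraging steel: M = 0.730×10⁻³
  gray cast iron: M = 0.663×10⁻³
Elm has the largest M.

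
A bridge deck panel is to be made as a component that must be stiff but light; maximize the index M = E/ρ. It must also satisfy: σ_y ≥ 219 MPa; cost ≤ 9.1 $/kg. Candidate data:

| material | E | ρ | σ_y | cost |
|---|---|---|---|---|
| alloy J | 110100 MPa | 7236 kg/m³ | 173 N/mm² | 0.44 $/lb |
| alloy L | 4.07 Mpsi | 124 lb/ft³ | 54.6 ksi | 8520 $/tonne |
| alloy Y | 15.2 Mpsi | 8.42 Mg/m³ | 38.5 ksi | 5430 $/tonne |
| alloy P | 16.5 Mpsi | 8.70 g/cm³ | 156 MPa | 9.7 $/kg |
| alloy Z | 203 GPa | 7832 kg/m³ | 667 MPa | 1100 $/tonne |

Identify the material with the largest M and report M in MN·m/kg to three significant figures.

Screen on constraints: σ_y ≥ 219 MPa; cost ≤ 9.1 $/kg. Survivors: alloy L, alloy Y, alloy Z.
Putting every candidate on a common basis:
  alloy L: E = 28.06 GPa, ρ = 1986 kg/m³
  alloy Y: E = 104.8 GPa, ρ = 8420 kg/m³
  alloy Z: E = 203.0 GPa, ρ = 7832 kg/m³
  alloy Z: M = 25.9 MN·m/kg
  alloy L: M = 14.1 MN·m/kg
  alloy Y: M = 12.4 MN·m/kg
Highest index: alloy Z.

alloy Z, M = 25.9 MN·m/kg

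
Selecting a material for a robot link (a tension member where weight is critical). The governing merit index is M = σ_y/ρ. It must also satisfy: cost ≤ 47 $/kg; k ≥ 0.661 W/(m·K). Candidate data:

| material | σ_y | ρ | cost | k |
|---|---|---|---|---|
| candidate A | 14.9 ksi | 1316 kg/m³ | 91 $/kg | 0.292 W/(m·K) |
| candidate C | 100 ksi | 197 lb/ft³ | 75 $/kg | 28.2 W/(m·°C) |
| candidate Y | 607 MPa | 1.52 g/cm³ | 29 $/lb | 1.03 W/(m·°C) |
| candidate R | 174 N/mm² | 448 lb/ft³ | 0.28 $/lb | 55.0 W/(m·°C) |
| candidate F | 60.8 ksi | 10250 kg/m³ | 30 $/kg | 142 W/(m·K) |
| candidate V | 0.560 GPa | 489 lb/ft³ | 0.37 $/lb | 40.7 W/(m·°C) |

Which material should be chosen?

candidate V

Screen on constraints: cost ≤ 47 $/kg; k ≥ 0.661 W/(m·K). Survivors: candidate R, candidate F, candidate V.
Convert each candidate to consistent units, then evaluate M:
  candidate R: σ_y = 174.0 MPa, ρ = 7176 kg/m³
  candidate F: σ_y = 419.2 MPa, ρ = 10250 kg/m³
  candidate V: σ_y = 560.0 MPa, ρ = 7833 kg/m³
  candidate V: M = 71.5 kN·m/kg
  candidate F: M = 40.9 kN·m/kg
  candidate R: M = 24.2 kN·m/kg
The maximum is for candidate V.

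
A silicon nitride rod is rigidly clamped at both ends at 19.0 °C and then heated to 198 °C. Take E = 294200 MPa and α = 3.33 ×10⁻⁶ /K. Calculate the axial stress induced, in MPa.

175 MPa

E = 294200 MPa = 294.2 GPa.
ΔT = 179.0 K. Constrained thermal stress σ = E·α·ΔT = 294.2×10³ MPa × 3.33×10⁻⁶ × 179.0 = 175 MPa (compressive).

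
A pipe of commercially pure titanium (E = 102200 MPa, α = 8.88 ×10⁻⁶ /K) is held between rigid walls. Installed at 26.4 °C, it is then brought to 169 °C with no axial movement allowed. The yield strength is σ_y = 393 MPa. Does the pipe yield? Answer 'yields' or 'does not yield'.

does not yield

E = 102200 MPa = 102.2 GPa.
ΔT = 142.6 K. Constrained thermal stress σ = E·α·ΔT = 102.2×10³ MPa × 8.88×10⁻⁶ × 142.6 = 129 MPa (compressive).
Compare to σ_y = 393 MPa: σ < σ_y, so it does not yield.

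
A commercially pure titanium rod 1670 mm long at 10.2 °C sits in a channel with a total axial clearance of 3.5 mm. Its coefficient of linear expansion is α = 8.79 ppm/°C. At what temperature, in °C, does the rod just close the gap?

249 °C

α·L₀·ΔT = 3.5 mm ⇒ ΔT = 3.5 / (8.79×10⁻⁶ × 1670.0) = 238.4 K.
T = 10.2 + 238.4 = 248.6 °C.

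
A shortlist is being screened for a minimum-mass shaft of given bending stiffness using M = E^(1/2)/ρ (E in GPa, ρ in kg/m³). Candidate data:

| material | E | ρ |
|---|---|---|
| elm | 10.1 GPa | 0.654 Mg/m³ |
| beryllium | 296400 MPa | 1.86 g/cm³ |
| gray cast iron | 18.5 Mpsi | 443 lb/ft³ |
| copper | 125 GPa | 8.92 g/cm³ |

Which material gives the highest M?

Putting every candidate on a common basis:
  elm: E = 10.10 GPa, ρ = 654.0 kg/m³
  beryllium: E = 296.4 GPa, ρ = 1860 kg/m³
  gray cast iron: E = 127.6 GPa, ρ = 7096 kg/m³
  copper: E = 125.0 GPa, ρ = 8920 kg/m³
  beryllium: M = 9.26×10⁻³
  elm: M = 4.86×10⁻³
  gray cast iron: M = 1.59×10⁻³
  copper: M = 1.25×10⁻³
Beryllium ranks first.

beryllium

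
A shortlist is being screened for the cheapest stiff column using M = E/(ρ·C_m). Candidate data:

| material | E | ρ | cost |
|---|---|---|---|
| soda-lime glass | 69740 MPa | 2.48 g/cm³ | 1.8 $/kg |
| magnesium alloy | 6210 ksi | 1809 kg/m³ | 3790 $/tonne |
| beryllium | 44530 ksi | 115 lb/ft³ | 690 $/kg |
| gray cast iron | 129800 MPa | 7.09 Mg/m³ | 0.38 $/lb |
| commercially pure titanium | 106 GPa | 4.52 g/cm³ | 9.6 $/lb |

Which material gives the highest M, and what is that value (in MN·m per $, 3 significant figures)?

In SI units:
  soda-lime glass: E = 69.74 GPa, ρ = 2480 kg/m³, cost = 1.800 $/kg
  magnesium alloy: E = 42.82 GPa, ρ = 1809 kg/m³, cost = 3.790 $/kg
  beryllium: E = 307.0 GPa, ρ = 1842 kg/m³, cost = 690.0 $/kg
  gray cast iron: E = 129.8 GPa, ρ = 7090 kg/m³, cost = 0.8377 $/kg
  commercially pure titanium: E = 106.0 GPa, ρ = 4520 kg/m³, cost = 21.16 $/kg
  gray cast iron: M = 21.9 MN·m per $
  soda-lime glass: M = 15.6 MN·m per $
  magnesium alloy: M = 6.25 MN·m per $
  commercially pure titanium: M = 1.11 MN·m per $
  beryllium: M = 0.242 MN·m per $
Gray cast iron has the largest M.

gray cast iron, M = 21.9 MN·m per $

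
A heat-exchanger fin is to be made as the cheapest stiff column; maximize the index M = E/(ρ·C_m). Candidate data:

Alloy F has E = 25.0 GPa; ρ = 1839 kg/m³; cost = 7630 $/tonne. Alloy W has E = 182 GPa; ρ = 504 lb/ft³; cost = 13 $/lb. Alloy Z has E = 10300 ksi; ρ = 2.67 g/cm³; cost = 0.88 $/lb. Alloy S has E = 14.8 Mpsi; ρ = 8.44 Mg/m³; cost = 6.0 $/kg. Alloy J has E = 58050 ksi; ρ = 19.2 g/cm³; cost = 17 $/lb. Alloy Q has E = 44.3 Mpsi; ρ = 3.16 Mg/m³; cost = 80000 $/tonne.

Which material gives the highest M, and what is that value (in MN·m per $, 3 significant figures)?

alloy Z, M = 13.7 MN·m per $

In SI units:
  alloy F: E = 25.00 GPa, ρ = 1839 kg/m³, cost = 7.630 $/kg
  alloy W: E = 182.0 GPa, ρ = 8073 kg/m³, cost = 28.66 $/kg
  alloy Z: E = 71.02 GPa, ρ = 2670 kg/m³, cost = 1.940 $/kg
  alloy S: E = 102.0 GPa, ρ = 8440 kg/m³, cost = 6.000 $/kg
  alloy J: E = 400.2 GPa, ρ = 19200 kg/m³, cost = 37.48 $/kg
  alloy Q: E = 305.4 GPa, ρ = 3160 kg/m³, cost = 80.00 $/kg
  alloy Z: M = 13.7 MN·m per $
  alloy S: M = 2.02 MN·m per $
  alloy F: M = 1.78 MN·m per $
  alloy Q: M = 1.21 MN·m per $
  alloy W: M = 0.787 MN·m per $
  alloy J: M = 0.556 MN·m per $
Alloy Z has the largest M.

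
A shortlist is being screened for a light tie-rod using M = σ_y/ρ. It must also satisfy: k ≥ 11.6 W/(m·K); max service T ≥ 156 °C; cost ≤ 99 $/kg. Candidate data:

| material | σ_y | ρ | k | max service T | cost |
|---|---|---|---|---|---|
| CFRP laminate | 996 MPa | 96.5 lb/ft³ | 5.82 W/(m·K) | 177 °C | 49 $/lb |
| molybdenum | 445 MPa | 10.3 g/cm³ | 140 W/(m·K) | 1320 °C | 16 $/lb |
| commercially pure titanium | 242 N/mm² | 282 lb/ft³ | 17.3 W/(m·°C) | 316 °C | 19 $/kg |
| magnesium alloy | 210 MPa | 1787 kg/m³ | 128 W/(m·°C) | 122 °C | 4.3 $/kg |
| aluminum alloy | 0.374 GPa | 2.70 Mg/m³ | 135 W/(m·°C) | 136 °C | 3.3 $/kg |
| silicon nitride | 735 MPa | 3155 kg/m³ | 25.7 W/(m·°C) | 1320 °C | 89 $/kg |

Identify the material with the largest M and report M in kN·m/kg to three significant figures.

silicon nitride, M = 233 kN·m/kg

Screen on constraints: k ≥ 11.6 W/(m·K); max service T ≥ 156 °C; cost ≤ 99 $/kg. Survivors: molybdenum, commercially pure titanium, silicon nitride.
After converting to SI:
  molybdenum: σ_y = 445.0 MPa, ρ = 10300 kg/m³
  commercially pure titanium: σ_y = 242.0 MPa, ρ = 4517 kg/m³
  silicon nitride: σ_y = 735.0 MPa, ρ = 3155 kg/m³
  silicon nitride: M = 233 kN·m/kg
  commercially pure titanium: M = 53.6 kN·m/kg
  molybdenum: M = 43.2 kN·m/kg
Highest index: silicon nitride.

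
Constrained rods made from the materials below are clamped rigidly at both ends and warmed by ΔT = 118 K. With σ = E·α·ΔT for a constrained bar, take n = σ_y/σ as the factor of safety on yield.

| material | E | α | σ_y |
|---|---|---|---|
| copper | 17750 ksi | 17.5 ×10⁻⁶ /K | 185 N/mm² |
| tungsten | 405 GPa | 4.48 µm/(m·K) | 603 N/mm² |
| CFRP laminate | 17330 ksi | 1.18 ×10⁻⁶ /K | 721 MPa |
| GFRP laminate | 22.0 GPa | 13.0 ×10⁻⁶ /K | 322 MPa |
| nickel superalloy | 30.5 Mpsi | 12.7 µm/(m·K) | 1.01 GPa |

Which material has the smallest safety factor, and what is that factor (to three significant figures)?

With everything in SI (GPa, ×10⁻⁶/K, MPa):
  copper: E = 122.4, α = 17.5, σ_y = 185.0 → σ = 253 MPa, n = 0.732
  tungsten: E = 405.0, α = 4.48, σ_y = 603.0 → σ = 214 MPa, n = 2.82
  CFRP laminate: E = 119.5, α = 1.18, σ_y = 721.0 → σ = 16.6 MPa, n = 43.3
  GFRP laminate: E = 22.00, α = 13.0, σ_y = 322.0 → σ = 33.7 MPa, n = 9.54
  nickel superalloy: E = 210.3, α = 12.7, σ_y = 1010 → σ = 315 MPa, n = 3.20
Smallest n: copper with n = 0.732.

copper, n = 0.732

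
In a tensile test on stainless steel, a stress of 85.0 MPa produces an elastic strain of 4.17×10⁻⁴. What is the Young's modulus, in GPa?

E = σ/ε = 85.0 MPa / 4.17×10⁻⁴ = 203800 MPa = 204 GPa.

204 GPa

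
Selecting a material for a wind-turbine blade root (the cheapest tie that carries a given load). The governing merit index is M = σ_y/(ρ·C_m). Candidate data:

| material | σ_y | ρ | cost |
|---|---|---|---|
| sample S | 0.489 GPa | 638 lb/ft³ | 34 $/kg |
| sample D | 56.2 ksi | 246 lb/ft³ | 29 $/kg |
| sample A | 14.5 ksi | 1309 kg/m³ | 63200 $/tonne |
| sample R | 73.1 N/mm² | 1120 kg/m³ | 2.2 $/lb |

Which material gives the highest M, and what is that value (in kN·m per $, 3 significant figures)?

sample R, M = 13.5 kN·m per $

In SI units:
  sample S: σ_y = 489.0 MPa, ρ = 10220 kg/m³, cost = 34.00 $/kg
  sample D: σ_y = 387.5 MPa, ρ = 3941 kg/m³, cost = 29.00 $/kg
  sample A: σ_y = 99.97 MPa, ρ = 1309 kg/m³, cost = 63.20 $/kg
  sample R: σ_y = 73.10 MPa, ρ = 1120 kg/m³, cost = 4.850 $/kg
  sample R: M = 13.5 kN·m per $
  sample D: M = 3.39 kN·m per $
  sample S: M = 1.41 kN·m per $
  sample A: M = 1.21 kN·m per $
Sample R ranks first.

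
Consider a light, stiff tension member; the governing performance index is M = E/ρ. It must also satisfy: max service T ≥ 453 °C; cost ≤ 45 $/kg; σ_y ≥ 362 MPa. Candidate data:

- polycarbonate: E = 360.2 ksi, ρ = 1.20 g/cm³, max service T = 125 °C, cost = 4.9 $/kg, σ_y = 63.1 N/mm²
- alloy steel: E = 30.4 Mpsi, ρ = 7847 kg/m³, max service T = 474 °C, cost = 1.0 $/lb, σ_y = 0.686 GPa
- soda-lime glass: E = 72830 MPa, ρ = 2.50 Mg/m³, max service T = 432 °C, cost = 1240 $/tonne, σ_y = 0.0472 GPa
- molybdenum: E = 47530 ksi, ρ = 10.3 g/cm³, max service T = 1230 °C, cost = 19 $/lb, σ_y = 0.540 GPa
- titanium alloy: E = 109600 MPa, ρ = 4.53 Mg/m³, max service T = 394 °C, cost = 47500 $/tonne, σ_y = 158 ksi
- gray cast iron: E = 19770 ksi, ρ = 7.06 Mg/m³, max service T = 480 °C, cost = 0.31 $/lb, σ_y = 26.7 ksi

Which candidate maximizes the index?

Screen on constraints: max service T ≥ 453 °C; cost ≤ 45 $/kg; σ_y ≥ 362 MPa. Survivors: alloy steel, molybdenum.
Convert each candidate to consistent units, then evaluate M:
  alloy steel: E = 209.6 GPa, ρ = 7847 kg/m³
  molybdenum: E = 327.7 GPa, ρ = 10300 kg/m³
  molybdenum: M = 31.8 MN·m/kg
  alloy steel: M = 26.7 MN·m/kg
The maximum is for molybdenum.

molybdenum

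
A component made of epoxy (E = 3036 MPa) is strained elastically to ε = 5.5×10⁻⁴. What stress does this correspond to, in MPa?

E = 3036 MPa = 3.036 GPa.
σ = E·ε = 3036 MPa × 5.5×10⁻⁴ = 1.67 MPa.

1.67 MPa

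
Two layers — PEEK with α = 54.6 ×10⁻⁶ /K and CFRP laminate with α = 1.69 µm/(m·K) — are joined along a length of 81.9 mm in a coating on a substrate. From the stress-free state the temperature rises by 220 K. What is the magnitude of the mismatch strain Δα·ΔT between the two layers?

Δα = |54.6 − 1.69|×10⁻⁶/K = 52.9×10⁻⁶/K.
Mismatch strain = Δα·ΔT = 52.9×10⁻⁶ × 220.0 = 0.0116.

0.0116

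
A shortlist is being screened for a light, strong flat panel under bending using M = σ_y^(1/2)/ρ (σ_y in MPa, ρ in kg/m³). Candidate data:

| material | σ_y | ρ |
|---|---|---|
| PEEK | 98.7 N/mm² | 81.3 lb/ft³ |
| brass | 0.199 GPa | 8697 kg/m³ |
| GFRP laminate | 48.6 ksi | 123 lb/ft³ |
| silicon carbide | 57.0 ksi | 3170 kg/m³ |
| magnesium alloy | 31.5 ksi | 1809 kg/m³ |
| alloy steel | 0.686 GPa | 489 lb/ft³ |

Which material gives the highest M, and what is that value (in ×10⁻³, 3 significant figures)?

GFRP laminate, M = 9.29×10⁻³

Putting every candidate on a common basis:
  PEEK: σ_y = 98.70 MPa, ρ = 1302 kg/m³
  brass: σ_y = 199.0 MPa, ρ = 8697 kg/m³
  GFRP laminate: σ_y = 335.1 MPa, ρ = 1970 kg/m³
  silicon carbide: σ_y = 393.0 MPa, ρ = 3170 kg/m³
  magnesium alloy: σ_y = 217.2 MPa, ρ = 1809 kg/m³
  alloy steel: σ_y = 686.0 MPa, ρ = 7833 kg/m³
  GFRP laminate: M = 9.29×10⁻³
  magnesium alloy: M = 8.15×10⁻³
  PEEK: M = 7.63×10⁻³
  silicon carbide: M = 6.25×10⁻³
  alloy steel: M = 3.34×10⁻³
  brass: M = 1.62×10⁻³
Highest index: GFRP laminate.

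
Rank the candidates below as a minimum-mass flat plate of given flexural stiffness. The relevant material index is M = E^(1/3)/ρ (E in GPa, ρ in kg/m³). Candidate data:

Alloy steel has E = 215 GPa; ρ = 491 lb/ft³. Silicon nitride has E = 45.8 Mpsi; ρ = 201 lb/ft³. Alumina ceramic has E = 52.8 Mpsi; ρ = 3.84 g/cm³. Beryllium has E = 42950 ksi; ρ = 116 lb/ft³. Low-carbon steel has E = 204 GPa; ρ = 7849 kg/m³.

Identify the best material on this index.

beryllium

Normalizing units and computing the index:
  alloy steel: E = 215.0 GPa, ρ = 7865 kg/m³
  silicon nitride: E = 315.8 GPa, ρ = 3220 kg/m³
  alumina ceramic: E = 364.0 GPa, ρ = 3840 kg/m³
  beryllium: E = 296.1 GPa, ρ = 1858 kg/m³
  low-carbon steel: E = 204.0 GPa, ρ = 7849 kg/m³
  beryllium: M = 3.59×10⁻³
  silicon nitride: M = 2.12×10⁻³
  alumina ceramic: M = 1.86×10⁻³
  alloy steel: M = 0.762×10⁻³
  low-carbon steel: M = 0.750×10⁻³
Beryllium ranks first.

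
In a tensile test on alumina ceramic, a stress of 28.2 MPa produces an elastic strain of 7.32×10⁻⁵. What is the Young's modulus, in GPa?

E = σ/ε = 28.2 MPa / 7.32×10⁻⁵ = 385200 MPa = 385 GPa.

385 GPa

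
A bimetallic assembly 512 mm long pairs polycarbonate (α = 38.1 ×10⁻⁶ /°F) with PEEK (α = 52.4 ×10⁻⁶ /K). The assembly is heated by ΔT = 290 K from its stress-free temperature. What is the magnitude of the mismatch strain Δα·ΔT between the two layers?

4.69×10⁻³

polycarbonate: α = 38.1×10⁻⁶/°F × 9/5 = 68.6×10⁻⁶/K.
Δα = |68.6 − 52.4|×10⁻⁶/K = 16.2×10⁻⁶/K.
Mismatch strain = Δα·ΔT = 16.2×10⁻⁶ × 290.0 = 4.69×10⁻³.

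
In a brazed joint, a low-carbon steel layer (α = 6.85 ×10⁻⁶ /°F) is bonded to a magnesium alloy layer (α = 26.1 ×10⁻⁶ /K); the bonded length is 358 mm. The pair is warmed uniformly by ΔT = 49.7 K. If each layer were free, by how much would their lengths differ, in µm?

245 µm

low-carbon steel: α = 6.85×10⁻⁶/°F × 9/5 = 12.3×10⁻⁶/K.
Δα = |12.3 − 26.1|×10⁻⁶/K = 13.8×10⁻⁶/K.
ΔL_mismatch = Δα·L·ΔT = 13.8×10⁻⁶ × 358.0 mm × 49.7 K = 245 µm.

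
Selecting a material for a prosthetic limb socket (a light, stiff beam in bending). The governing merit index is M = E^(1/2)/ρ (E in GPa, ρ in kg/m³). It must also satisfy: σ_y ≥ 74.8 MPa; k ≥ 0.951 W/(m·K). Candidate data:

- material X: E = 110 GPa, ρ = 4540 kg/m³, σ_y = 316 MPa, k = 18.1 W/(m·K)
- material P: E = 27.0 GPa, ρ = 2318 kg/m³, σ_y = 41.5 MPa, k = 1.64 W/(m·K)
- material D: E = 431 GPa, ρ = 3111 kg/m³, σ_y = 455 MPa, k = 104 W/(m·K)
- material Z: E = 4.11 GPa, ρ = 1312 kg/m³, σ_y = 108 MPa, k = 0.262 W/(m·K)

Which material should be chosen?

material D

Screen on constraints: σ_y ≥ 74.8 MPa; k ≥ 0.951 W/(m·K). Survivors: material X, material D.
Evaluate M for each candidate:
  material D: M = 6.67×10⁻³
  material X: M = 2.31×10⁻³
Material D ranks first.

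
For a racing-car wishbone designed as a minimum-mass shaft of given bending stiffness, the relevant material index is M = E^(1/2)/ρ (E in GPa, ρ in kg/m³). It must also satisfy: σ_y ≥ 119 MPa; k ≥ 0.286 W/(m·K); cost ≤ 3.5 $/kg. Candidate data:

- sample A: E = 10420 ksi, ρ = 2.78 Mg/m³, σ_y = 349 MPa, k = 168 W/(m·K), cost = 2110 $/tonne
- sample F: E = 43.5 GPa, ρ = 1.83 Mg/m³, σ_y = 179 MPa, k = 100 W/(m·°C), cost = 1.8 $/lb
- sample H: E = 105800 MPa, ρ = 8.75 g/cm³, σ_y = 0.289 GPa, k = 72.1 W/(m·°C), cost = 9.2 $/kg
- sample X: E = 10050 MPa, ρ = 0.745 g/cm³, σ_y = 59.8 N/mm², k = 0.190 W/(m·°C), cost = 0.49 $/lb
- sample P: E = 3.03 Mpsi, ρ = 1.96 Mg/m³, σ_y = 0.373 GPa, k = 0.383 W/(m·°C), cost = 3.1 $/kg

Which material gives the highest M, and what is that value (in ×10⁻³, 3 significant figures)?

Screen on constraints: σ_y ≥ 119 MPa; k ≥ 0.286 W/(m·K); cost ≤ 3.5 $/kg. Survivors: sample A, sample P.
Normalizing units and computing the index:
  sample A: E = 71.84 GPa, ρ = 2780 kg/m³
  sample P: E = 20.89 GPa, ρ = 1960 kg/m³
  sample A: M = 3.05×10⁻³
  sample P: M = 2.33×10⁻³
Sample A ranks first.

sample A, M = 3.05×10⁻³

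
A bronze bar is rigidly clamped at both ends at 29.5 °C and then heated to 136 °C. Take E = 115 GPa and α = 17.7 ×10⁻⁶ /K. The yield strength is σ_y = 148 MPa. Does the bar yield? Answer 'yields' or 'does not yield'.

ΔT = 106.5 K. Constrained thermal stress σ = E·α·ΔT = 115.0×10³ MPa × 17.7×10⁻⁶ × 106.5 = 217 MPa (compressive).
Compare to σ_y = 148 MPa: σ ≥ σ_y, so it yields.

yields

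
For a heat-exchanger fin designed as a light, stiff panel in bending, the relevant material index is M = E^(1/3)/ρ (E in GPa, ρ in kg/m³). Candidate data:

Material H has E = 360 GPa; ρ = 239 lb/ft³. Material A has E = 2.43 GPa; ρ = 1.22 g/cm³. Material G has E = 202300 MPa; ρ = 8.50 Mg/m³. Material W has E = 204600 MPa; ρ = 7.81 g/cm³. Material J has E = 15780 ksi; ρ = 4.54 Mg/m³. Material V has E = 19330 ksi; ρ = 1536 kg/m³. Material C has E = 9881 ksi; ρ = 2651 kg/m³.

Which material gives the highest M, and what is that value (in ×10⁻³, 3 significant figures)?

material V, M = 3.33×10⁻³

Normalizing units and computing the index:
  material H: E = 360.0 GPa, ρ = 3828 kg/m³
  material A: E = 2.430 GPa, ρ = 1220 kg/m³
  material G: E = 202.3 GPa, ρ = 8500 kg/m³
  material W: E = 204.6 GPa, ρ = 7810 kg/m³
  material J: E = 108.8 GPa, ρ = 4540 kg/m³
  material V: E = 133.3 GPa, ρ = 1536 kg/m³
  material C: E = 68.13 GPa, ρ = 2651 kg/m³
  material V: M = 3.33×10⁻³
  material H: M = 1.86×10⁻³
  material C: M = 1.54×10⁻³
  material A: M = 1.10×10⁻³
  material J: M = 1.05×10⁻³
  material W: M = 0.754×10⁻³
  material G: M = 0.691×10⁻³
Material V ranks first.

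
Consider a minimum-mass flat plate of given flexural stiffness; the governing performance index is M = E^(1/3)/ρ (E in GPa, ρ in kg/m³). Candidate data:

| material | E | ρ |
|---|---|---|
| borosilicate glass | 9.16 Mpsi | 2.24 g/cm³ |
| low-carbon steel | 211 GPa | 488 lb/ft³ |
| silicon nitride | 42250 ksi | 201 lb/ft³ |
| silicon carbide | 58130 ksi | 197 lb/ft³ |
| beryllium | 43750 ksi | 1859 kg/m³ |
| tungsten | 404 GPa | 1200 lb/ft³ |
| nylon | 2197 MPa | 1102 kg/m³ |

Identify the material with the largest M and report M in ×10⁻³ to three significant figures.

Convert each candidate to consistent units, then evaluate M:
  borosilicate glass: E = 63.16 GPa, ρ = 2240 kg/m³
  low-carbon steel: E = 211.0 GPa, ρ = 7817 kg/m³
  silicon nitride: E = 291.3 GPa, ρ = 3220 kg/m³
  silicon carbide: E = 400.8 GPa, ρ = 3156 kg/m³
  beryllium: E = 301.6 GPa, ρ = 1859 kg/m³
  tungsten: E = 404.0 GPa, ρ = 19220 kg/m³
  nylon: E = 2.197 GPa, ρ = 1102 kg/m³
  beryllium: M = 3.61×10⁻³
  silicon carbide: M = 2.34×10⁻³
  silicon nitride: M = 2.06×10⁻³
  borosilicate glass: M = 1.78×10⁻³
  nylon: M = 1.18×10⁻³
  low-carbon steel: M = 0.762×10⁻³
  tungsten: M = 0.385×10⁻³
The maximum is for beryllium.

beryllium, M = 3.61×10⁻³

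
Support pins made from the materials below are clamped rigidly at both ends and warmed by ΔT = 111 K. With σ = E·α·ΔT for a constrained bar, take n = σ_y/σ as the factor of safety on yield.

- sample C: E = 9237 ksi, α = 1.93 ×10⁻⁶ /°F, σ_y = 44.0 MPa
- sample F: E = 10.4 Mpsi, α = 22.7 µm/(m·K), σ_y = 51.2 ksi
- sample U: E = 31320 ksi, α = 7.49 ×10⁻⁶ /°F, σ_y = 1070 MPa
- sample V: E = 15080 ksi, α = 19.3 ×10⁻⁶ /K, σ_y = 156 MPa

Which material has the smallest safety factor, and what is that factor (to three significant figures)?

In consistent units (E in GPa, α in ×10⁻⁶/K, σ_y in MPa):
  sample C: E = 63.69, α = 3.47, σ_y = 44.00 → σ = 24.6 MPa, n = 1.79
  sample F: E = 71.71, α = 22.7, σ_y = 353.0 → σ = 181 MPa, n = 1.95
  sample U: E = 215.9, α = 13.5, σ_y = 1070 → σ = 323 MPa, n = 3.31
  sample V: E = 104.0, α = 19.3, σ_y = 156.0 → σ = 223 MPa, n = 0.700
Sample V has the lowest safety factor, n = 0.700.

sample V, n = 0.700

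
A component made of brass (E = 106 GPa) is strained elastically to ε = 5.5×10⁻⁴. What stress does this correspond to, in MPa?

58.3 MPa

σ = E·ε = 106000 MPa × 5.5×10⁻⁴ = 58.3 MPa.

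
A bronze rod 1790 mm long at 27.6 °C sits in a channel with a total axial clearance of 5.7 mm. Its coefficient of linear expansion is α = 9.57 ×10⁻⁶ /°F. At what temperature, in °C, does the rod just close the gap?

212 °C

α = 9.57×10⁻⁶/°F × 9/5 = 17.2×10⁻⁶/K.
α·L₀·ΔT = 5.7 mm ⇒ ΔT = 5.7 / (17.2×10⁻⁶ × 1790.0) = 184.9 K.
T = 27.6 + 184.9 = 212.5 °C.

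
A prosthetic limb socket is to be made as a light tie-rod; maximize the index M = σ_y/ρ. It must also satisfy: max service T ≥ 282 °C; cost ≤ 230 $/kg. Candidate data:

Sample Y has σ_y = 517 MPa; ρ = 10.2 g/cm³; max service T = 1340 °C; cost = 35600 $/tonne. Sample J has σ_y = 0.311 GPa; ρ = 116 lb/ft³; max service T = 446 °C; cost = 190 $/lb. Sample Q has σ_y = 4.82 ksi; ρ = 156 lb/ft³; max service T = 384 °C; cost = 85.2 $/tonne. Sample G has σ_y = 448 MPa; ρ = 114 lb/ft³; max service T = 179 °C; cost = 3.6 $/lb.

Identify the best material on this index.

sample Y

Screen on constraints: max service T ≥ 282 °C; cost ≤ 230 $/kg. Survivors: sample Y, sample Q.
Normalizing units and computing the index:
  sample Y: σ_y = 517.0 MPa, ρ = 10200 kg/m³
  sample Q: σ_y = 33.23 MPa, ρ = 2499 kg/m³
  sample Y: M = 50.7 kN·m/kg
  sample Q: M = 13.3 kN·m/kg
The maximum is for sample Y.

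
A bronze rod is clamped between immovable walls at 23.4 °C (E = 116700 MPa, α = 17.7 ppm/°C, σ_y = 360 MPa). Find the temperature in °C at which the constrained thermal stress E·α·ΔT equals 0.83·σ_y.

168 °C

E = 116700 MPa = 116.7 GPa.
E·α·ΔT = 298.8 MPa ⇒ ΔT = 298.8 / (116.7×10³ × 17.7×10⁻⁶) = 144.7 K.
T = 23.4 + 144.7 = 168.1 °C.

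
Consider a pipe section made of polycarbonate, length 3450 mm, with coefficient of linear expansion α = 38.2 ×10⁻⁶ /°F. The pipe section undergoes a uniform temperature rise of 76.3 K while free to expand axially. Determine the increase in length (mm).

18.1 mm

Convert α: 38.2×10⁻⁶/°F × (9/5) = 68.8×10⁻⁶/K.
ΔL = α·L₀·ΔT = 68.8×10⁻⁶ × 3450 mm × 76.30 K = 18.1 mm.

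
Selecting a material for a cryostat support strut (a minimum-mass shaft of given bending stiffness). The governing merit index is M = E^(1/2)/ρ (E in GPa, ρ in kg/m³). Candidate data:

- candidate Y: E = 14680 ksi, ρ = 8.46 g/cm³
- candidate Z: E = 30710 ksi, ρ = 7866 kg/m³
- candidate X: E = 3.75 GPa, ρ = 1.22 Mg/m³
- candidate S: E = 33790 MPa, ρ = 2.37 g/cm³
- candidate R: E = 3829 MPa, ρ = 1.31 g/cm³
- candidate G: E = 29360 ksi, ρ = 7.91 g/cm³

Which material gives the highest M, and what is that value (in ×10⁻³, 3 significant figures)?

Putting every candidate on a common basis:
  candidate Y: E = 101.2 GPa, ρ = 8460 kg/m³
  candidate Z: E = 211.7 GPa, ρ = 7866 kg/m³
  candidate X: E = 3.750 GPa, ρ = 1220 kg/m³
  candidate S: E = 33.79 GPa, ρ = 2370 kg/m³
  candidate R: E = 3.829 GPa, ρ = 1310 kg/m³
  candidate G: E = 202.4 GPa, ρ = 7910 kg/m³
  candidate S: M = 2.45×10⁻³
  candidate Z: M = 1.85×10⁻³
  candidate G: M = 1.80×10⁻³
  candidate X: M = 1.59×10⁻³
  candidate R: M = 1.49×10⁻³
  candidate Y: M = 1.19×10⁻³
Candidate S has the largest M.

candidate S, M = 2.45×10⁻³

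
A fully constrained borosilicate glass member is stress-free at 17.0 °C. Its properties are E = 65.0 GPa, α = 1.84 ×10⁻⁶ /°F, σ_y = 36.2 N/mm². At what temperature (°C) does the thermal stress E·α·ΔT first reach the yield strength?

α = 1.84×10⁻⁶/°F × 9/5 = 3.31×10⁻⁶/K.
σ_y = 36.2 N/mm² = 36.20 MPa.
E·α·ΔT = 36.20 MPa ⇒ ΔT = 36.20 / (65.00×10³ × 3.31×10⁻⁶) = 168.2 K.
T = 17.0 + 168.2 = 185.2 °C.

185 °C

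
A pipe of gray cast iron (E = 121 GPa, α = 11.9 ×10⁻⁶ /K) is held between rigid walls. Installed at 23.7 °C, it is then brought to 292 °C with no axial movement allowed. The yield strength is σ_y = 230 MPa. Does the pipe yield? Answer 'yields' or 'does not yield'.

yields

ΔT = 268.3 K. Constrained thermal stress σ = E·α·ΔT = 121.0×10³ MPa × 11.9×10⁻⁶ × 268.3 = 386 MPa (compressive).
Compare to σ_y = 230 MPa: σ ≥ σ_y, so it yields.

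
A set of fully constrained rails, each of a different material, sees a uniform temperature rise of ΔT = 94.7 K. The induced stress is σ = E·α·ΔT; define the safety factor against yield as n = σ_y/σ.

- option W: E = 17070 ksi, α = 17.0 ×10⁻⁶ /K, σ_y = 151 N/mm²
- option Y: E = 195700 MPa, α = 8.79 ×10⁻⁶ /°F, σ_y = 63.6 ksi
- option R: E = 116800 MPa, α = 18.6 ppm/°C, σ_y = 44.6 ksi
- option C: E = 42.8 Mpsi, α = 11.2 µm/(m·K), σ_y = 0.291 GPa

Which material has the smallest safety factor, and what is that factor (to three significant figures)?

option W, n = 0.797

Per material, after unit conversion:
  option W: E = 117.7, α = 17.0, σ_y = 151.0 → σ = 189 MPa, n = 0.797
  option Y: E = 195.7, α = 15.8, σ_y = 438.5 → σ = 293 MPa, n = 1.50
  option R: E = 116.8, α = 18.6, σ_y = 307.5 → σ = 206 MPa, n = 1.49
  option C: E = 295.1, α = 11.2, σ_y = 291.0 → σ = 313 MPa, n = 0.930
Smallest n: option W with n = 0.797.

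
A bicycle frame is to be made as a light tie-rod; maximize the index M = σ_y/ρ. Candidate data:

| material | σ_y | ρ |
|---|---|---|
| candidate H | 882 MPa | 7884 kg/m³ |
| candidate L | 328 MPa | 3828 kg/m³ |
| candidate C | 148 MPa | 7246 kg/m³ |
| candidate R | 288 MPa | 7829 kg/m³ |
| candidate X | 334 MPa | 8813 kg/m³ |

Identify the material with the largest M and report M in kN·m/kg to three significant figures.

candidate H, M = 112 kN·m/kg

Computing M directly (units already consistent):
  candidate H: M = 112 kN·m/kg
  candidate L: M = 85.7 kN·m/kg
  candidate X: M = 37.9 kN·m/kg
  candidate R: M = 36.8 kN·m/kg
  candidate C: M = 20.4 kN·m/kg
The maximum is for candidate H.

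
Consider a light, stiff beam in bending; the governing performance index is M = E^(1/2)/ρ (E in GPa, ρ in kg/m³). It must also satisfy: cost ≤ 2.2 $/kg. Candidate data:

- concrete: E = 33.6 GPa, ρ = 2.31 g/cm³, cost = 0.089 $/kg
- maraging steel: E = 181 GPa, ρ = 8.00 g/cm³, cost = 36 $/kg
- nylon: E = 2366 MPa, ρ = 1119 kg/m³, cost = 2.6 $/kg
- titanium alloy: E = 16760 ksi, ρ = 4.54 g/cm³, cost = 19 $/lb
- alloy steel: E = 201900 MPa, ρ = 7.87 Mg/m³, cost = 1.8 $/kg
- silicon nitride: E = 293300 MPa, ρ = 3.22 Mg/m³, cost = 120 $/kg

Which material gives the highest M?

Screen on constraints: cost ≤ 2.2 $/kg. Survivors: concrete, alloy steel.
Putting every candidate on a common basis:
  concrete: E = 33.60 GPa, ρ = 2310 kg/m³
  alloy steel: E = 201.9 GPa, ρ = 7870 kg/m³
  concrete: M = 2.51×10⁻³
  alloy steel: M = 1.81×10⁻³
Concrete ranks first.

concrete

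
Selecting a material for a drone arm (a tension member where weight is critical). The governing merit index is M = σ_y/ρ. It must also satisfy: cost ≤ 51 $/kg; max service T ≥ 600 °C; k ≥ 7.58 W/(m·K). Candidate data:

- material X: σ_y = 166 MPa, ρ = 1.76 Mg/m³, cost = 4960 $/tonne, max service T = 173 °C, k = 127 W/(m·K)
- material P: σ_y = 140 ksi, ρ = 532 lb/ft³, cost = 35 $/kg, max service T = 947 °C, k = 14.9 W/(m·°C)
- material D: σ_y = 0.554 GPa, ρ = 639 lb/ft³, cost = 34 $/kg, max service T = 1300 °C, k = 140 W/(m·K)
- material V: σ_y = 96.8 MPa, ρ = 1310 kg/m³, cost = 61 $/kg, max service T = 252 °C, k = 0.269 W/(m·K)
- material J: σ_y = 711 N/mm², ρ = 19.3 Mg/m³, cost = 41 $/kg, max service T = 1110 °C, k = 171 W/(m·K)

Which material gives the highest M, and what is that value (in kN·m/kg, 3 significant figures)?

material P, M = 113 kN·m/kg

Screen on constraints: cost ≤ 51 $/kg; max service T ≥ 600 °C; k ≥ 7.58 W/(m·K). Survivors: material P, material D, material J.
Normalizing units and computing the index:
  material P: σ_y = 965.3 MPa, ρ = 8522 kg/m³
  material D: σ_y = 554.0 MPa, ρ = 10240 kg/m³
  material J: σ_y = 711.0 MPa, ρ = 19300 kg/m³
  material P: M = 113 kN·m/kg
  material D: M = 54.1 kN·m/kg
  material J: M = 36.8 kN·m/kg
Material P ranks first.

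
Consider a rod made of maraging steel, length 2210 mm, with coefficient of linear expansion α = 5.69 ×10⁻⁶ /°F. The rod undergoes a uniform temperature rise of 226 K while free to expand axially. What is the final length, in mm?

Convert α: 5.69×10⁻⁶/°F × (9/5) = 10.2×10⁻⁶/K.
ΔL = α·L₀·ΔT = 10.2×10⁻⁶ × 2210 mm × 226.0 K = 5.12 mm.
L = L₀ + ΔL = 2210 + 5.12 = 2215.1 mm.

2215.1 mm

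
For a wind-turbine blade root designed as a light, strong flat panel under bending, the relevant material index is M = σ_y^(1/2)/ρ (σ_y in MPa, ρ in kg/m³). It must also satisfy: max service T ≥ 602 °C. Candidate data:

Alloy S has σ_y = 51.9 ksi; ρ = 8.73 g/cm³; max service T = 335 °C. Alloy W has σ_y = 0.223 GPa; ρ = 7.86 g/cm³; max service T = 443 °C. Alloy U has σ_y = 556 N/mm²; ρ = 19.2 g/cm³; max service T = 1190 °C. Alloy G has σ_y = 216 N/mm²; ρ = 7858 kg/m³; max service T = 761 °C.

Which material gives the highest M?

Screen on constraints: max service T ≥ 602 °C. Survivors: alloy U, alloy G.
Putting every candidate on a common basis:
  alloy U: σ_y = 556.0 MPa, ρ = 19200 kg/m³
  alloy G: σ_y = 216.0 MPa, ρ = 7858 kg/m³
  alloy G: M = 1.87×10⁻³
  alloy U: M = 1.23×10⁻³
Alloy G has the largest M.

alloy G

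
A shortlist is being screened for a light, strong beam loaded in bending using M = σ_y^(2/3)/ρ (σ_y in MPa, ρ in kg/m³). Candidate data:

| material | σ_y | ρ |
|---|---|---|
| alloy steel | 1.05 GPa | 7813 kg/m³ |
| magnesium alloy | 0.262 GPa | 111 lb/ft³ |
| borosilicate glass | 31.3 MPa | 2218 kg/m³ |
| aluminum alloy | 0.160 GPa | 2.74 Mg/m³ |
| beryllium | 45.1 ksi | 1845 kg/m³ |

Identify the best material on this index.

After converting to SI:
  alloy steel: σ_y = 1050 MPa, ρ = 7813 kg/m³
  magnesium alloy: σ_y = 262.0 MPa, ρ = 1778 kg/m³
  borosilicate glass: σ_y = 31.30 MPa, ρ = 2218 kg/m³
  aluminum alloy: σ_y = 160.0 MPa, ρ = 2740 kg/m³
  beryllium: σ_y = 311.0 MPa, ρ = 1845 kg/m³
  beryllium: M = 24.9×10⁻³
  magnesium alloy: M = 23.0×10⁻³
  alloy steel: M = 13.2×10⁻³
  aluminum alloy: M = 10.8×10⁻³
  borosilicate glass: M = 4.48×10⁻³
The maximum is for beryllium.

beryllium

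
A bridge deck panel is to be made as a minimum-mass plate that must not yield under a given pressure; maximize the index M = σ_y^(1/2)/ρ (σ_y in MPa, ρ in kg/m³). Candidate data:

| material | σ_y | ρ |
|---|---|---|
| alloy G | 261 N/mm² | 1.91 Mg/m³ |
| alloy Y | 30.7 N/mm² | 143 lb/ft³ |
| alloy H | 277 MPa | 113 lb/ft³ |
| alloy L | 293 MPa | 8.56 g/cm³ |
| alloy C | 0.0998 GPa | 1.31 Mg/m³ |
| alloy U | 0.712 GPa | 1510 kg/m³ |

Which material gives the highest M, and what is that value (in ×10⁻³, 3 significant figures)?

Normalizing units and computing the index:
  alloy G: σ_y = 261.0 MPa, ρ = 1910 kg/m³
  alloy Y: σ_y = 30.70 MPa, ρ = 2291 kg/m³
  alloy H: σ_y = 277.0 MPa, ρ = 1810 kg/m³
  alloy L: σ_y = 293.0 MPa, ρ = 8560 kg/m³
  alloy C: σ_y = 99.80 MPa, ρ = 1310 kg/m³
  alloy U: σ_y = 712.0 MPa, ρ = 1510 kg/m³
  alloy U: M = 17.7×10⁻³
  alloy H: M = 9.19×10⁻³
  alloy G: M = 8.46×10⁻³
  alloy C: M = 7.63×10⁻³
  alloy Y: M = 2.42×10⁻³
  alloy L: M = 2.00×10⁻³
Highest index: alloy U.

alloy U, M = 17.7×10⁻³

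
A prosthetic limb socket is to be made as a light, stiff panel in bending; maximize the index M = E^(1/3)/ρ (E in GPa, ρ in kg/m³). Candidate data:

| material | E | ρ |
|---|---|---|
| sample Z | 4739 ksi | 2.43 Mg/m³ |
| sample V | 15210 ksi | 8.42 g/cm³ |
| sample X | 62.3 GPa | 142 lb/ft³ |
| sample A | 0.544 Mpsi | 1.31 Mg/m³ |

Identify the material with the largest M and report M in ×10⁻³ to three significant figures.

sample X, M = 1.74×10⁻³

Putting every candidate on a common basis:
  sample Z: E = 32.67 GPa, ρ = 2430 kg/m³
  sample V: E = 104.9 GPa, ρ = 8420 kg/m³
  sample X: E = 62.30 GPa, ρ = 2275 kg/m³
  sample A: E = 3.751 GPa, ρ = 1310 kg/m³
  sample X: M = 1.74×10⁻³
  sample Z: M = 1.32×10⁻³
  sample A: M = 1.19×10⁻³
  sample V: M = 0.560×10⁻³
The maximum is for sample X.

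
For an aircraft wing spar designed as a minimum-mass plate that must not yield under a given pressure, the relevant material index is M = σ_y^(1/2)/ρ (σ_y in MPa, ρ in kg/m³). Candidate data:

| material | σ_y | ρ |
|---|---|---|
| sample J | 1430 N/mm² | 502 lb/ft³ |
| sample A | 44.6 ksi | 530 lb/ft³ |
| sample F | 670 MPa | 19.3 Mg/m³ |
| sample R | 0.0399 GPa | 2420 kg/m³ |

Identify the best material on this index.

Normalizing units and computing the index:
  sample J: σ_y = 1430 MPa, ρ = 8041 kg/m³
  sample A: σ_y = 307.5 MPa, ρ = 8490 kg/m³
  sample F: σ_y = 670.0 MPa, ρ = 19300 kg/m³
  sample R: σ_y = 39.90 MPa, ρ = 2420 kg/m³
  sample J: M = 4.70×10⁻³
  sample R: M = 2.61×10⁻³
  sample A: M = 2.07×10⁻³
  sample F: M = 1.34×10⁻³
Sample J ranks first.

sample J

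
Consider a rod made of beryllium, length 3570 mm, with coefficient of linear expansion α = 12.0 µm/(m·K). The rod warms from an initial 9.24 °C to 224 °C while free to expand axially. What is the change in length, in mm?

ΔT = 224 − 9.24 = 214.8 K.
ΔL = α·L₀·ΔT = 12.0×10⁻⁶ × 3570 mm × 214.8 K = 9.20 mm.

9.20 mm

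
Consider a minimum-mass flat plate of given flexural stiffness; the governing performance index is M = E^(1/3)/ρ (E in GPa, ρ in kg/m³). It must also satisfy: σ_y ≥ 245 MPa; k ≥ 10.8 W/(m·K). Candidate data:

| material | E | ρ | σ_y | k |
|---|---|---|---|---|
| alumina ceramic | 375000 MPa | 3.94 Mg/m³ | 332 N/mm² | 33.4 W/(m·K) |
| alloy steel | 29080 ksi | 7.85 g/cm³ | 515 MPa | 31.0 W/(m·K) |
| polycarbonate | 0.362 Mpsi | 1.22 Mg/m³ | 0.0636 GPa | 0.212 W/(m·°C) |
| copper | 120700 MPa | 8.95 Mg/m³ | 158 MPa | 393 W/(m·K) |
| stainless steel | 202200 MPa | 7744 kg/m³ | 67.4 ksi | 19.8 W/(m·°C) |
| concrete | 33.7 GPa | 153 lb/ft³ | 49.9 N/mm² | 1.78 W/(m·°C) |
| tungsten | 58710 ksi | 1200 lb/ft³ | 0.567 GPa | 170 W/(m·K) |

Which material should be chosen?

alumina ceramic

Screen on constraints: σ_y ≥ 245 MPa; k ≥ 10.8 W/(m·K). Survivors: alumina ceramic, alloy steel, stainless steel, tungsten.
Convert each candidate to consistent units, then evaluate M:
  alumina ceramic: E = 375.0 GPa, ρ = 3940 kg/m³
  alloy steel: E = 200.5 GPa, ρ = 7850 kg/m³
  stainless steel: E = 202.2 GPa, ρ = 7744 kg/m³
  tungsten: E = 404.8 GPa, ρ = 19220 kg/m³
  alumina ceramic: M = 1.83×10⁻³
  stainless steel: M = 0.758×10⁻³
  alloy steel: M = 0.746×10⁻³
  tungsten: M = 0.385×10⁻³
The maximum is for alumina ceramic.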